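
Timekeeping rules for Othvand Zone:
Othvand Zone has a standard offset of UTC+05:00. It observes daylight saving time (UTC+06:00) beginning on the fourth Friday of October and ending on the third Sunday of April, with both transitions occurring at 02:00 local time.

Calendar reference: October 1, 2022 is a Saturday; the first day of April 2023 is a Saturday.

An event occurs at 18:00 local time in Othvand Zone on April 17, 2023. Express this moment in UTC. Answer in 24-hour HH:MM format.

13:00

1 October 2022 is a Saturday, so the first Friday is October 7 and the fourth is October 28.
1 April 2023 is a Saturday, so the first Sunday is April 2 and the third is April 16.
April 17, 2023 does not fall between 28 October 2022 and 16 April 2023, so daylight saving is not in effect and Othvand Zone is at UTC+05:00.
18:00 local − 5h = 13:00 UTC.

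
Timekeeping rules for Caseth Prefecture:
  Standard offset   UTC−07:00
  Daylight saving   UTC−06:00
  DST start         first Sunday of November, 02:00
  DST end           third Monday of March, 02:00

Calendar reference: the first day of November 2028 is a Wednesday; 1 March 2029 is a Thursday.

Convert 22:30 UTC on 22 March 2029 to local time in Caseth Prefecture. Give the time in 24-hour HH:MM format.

15:30

1 November 2028 is a Wednesday, so the first Sunday is November 5.
1 March 2029 is a Thursday, so the first Monday is March 5 and the third is March 19.
At the standard offset (UTC−07:00), 22:30 UTC − 7h = 15:30 Caseth Prefecture standard time.
The standard-time date in Caseth Prefecture, 22 March 2029, does not fall between 5 November 2028 and 19 March 2029, so daylight saving is not in effect and Caseth Prefecture is at UTC−07:00.
22:30 UTC − 7h = 15:30 local.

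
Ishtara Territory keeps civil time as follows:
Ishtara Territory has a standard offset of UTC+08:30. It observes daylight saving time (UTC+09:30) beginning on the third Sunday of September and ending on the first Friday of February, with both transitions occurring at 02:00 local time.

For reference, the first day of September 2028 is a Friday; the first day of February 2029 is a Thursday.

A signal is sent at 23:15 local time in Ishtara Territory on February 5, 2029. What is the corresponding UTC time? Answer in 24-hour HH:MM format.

14:45

1 September 2028 is a Friday, so the first Sunday is September 3 and the third is September 17.
1 February 2029 is a Thursday, so the first Friday is February 2.
February 5, 2029 is outside the daylight-saving period (17 September 2028 – 2 February 2029), so Ishtara Territory is on standard time, UTC+08:30.
23:15 local − 8h30m = 14:45 UTC.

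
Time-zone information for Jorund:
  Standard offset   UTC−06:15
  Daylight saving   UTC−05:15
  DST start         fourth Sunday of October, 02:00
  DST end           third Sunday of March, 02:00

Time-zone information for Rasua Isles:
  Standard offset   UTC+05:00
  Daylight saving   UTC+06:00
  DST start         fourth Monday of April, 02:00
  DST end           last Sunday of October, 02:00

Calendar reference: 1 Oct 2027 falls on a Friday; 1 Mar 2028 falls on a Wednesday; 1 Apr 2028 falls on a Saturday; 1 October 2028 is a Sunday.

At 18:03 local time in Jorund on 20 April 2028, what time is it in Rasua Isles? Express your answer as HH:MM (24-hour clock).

1 October 2027 is a Friday, so the first Sunday is October 3 and the fourth is October 24.
1 March 2028 is a Wednesday, so the first Sunday is March 5 and the third is March 19.
Daylight saving runs 24 October 2027 – 19 March 2028; 20 April 2028 is outside that window, so Jorund is on standard time at UTC−06:15.
18:03 Jorund + 6h15m = 00:18 UTC (rolling into the next day, 21 April 2028).
1 April 2028 is a Saturday, so the first Monday is April 3 and the fourth is April 24.
1 October 2028 is a Sunday, so Sundays fall on 1, 8, 15, 22, 29; the last is October 29.
At the standard offset (UTC+05:00), 00:18 UTC + 5h = 05:18 Rasua Isles standard time.
Daylight saving runs 24 April – 29 October; the standard-time date in Rasua Isles, 21 April 2028, is outside that window, so Rasua Isles is on standard time at UTC+05:00.
00:18 UTC + 5h = 05:18 Rasua Isles.

05:18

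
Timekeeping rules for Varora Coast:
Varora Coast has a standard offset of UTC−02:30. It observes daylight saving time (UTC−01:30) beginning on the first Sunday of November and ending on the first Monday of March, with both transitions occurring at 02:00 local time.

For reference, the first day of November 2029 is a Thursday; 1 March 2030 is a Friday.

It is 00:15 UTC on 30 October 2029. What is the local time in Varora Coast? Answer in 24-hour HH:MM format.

21:45

1 November 2029 is a Thursday, so the first Sunday is November 4.
1 March 2030 is a Friday, so the first Monday is March 4.
At the standard offset (UTC−02:30), 00:15 UTC − 2h30m = 21:45 Varora Coast standard time (rolling into the previous day, 29 October 2029).
The standard-time date in Varora Coast, 29 October 2029, is outside the daylight-saving period (4 November 2029 – 4 March 2030), so Varora Coast is on standard time, UTC−02:30.
00:15 UTC − 2h30m = 21:45 local (rolling into the previous day, 29 October 2029).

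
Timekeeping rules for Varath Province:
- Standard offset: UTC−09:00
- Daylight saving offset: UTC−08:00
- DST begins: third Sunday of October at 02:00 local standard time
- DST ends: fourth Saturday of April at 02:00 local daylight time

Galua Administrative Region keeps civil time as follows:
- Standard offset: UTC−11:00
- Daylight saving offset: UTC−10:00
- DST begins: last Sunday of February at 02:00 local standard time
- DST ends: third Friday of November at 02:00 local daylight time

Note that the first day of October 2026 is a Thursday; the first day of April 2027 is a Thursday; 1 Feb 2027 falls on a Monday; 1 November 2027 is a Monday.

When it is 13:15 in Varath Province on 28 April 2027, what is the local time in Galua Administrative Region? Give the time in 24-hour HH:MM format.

1 October 2026 is a Thursday, so the first Sunday is October 4 and the third is October 18.
1 April 2027 is a Thursday, so the first Saturday is April 3 and the fourth is April 24.
28 April 2027 is outside the daylight-saving period (18 October 2026 – 24 April 2027), so Varath Province is on standard time, UTC−09:00.
13:15 Varath Province + 9h = 22:15 UTC.
1 February 2027 is a Monday, so Sundays fall on 7, 14, 21, 28; the last is February 28.
1 November 2027 is a Monday, so the first Friday is November 5 and the third is November 19.
At the standard offset (UTC−11:00), 22:15 UTC − 11h = 11:15 Galua Administrative Region standard time.
Daylight saving runs 28 February – 19 November; the standard-time date in Galua Administrative Region, 28 April 2027, is inside that window, so Galua Administrative Region is at UTC−10:00.
22:15 UTC − 10h = 12:15 Galua Administrative Region.

12:15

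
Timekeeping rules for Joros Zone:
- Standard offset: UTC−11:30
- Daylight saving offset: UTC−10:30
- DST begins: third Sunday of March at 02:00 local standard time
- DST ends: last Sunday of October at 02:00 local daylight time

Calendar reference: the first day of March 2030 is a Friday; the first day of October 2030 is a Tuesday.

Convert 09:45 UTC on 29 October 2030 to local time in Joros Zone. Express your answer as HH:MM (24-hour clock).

1 March 2030 is a Friday, so the first Sunday is March 3 and the third is March 17.
1 October 2030 is a Tuesday, so Sundays fall on 6, 13, 20, 27; the last is October 27.
At the standard offset (UTC−11:30), 09:45 UTC − 11h30m = 22:15 Joros Zone standard time (rolling into the previous day, 28 October 2030).
The standard-time date in Joros Zone, 28 October 2030, does not fall between 17 March and 27 October, so daylight saving is not in effect and Joros Zone is at UTC−11:30.
09:45 UTC − 11h30m = 22:15 local (rolling into the previous day, 28 October 2030).

22:15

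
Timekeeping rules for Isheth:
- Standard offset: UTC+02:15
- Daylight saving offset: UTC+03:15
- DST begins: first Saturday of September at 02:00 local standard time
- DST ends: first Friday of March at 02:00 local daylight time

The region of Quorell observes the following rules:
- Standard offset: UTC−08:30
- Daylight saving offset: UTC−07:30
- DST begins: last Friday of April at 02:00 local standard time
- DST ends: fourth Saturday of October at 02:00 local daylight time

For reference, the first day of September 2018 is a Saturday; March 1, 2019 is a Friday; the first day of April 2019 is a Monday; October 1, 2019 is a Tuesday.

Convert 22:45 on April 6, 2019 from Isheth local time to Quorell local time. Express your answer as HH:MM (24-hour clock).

1 September 2018 is a Saturday, so the first Saturday is September 1.
1 March 2019 is a Friday, so the first Friday is March 1.
April 6, 2019 does not fall between 1 September 2018 and 1 March 2019, so daylight saving is not in effect and Isheth is at UTC+02:15.
22:45 Isheth − 2h15m = 20:30 UTC.
1 April 2019 is a Monday, so Fridays fall on 5, 12, 19, 26; the last is April 26.
1 October 2019 is a Tuesday, so the first Saturday is October 5 and the fourth is October 26.
At the standard offset (UTC−08:30), 20:30 UTC − 8h30m = 12:00 Quorell standard time.
The standard-time date in Quorell, April 6, 2019, is outside the daylight-saving period (26 April – 26 October), so Quorell is on standard time, UTC−08:30.
20:30 UTC − 8h30m = 12:00 Quorell.

12:00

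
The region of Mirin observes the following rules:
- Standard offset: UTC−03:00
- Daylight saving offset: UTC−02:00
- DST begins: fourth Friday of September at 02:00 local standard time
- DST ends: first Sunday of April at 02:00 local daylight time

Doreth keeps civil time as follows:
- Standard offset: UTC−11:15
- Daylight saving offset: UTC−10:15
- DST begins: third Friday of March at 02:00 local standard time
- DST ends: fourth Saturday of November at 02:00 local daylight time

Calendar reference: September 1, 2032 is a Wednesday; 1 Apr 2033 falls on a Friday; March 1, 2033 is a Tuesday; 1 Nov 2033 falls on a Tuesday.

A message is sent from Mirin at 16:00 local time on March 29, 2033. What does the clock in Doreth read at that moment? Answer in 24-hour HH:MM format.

1 September 2032 is a Wednesday, so the first Friday is September 3 and the fourth is September 24.
1 April 2033 is a Friday, so the first Sunday is April 3.
Daylight saving runs 24 September 2032 – 3 April 2033; March 29, 2033 is inside that window, so Mirin is at UTC−02:00.
16:00 Mirin + 2h = 18:00 UTC.
1 March 2033 is a Tuesday, so the first Friday is March 4 and the third is March 18.
1 November 2033 is a Tuesday, so the first Saturday is November 5 and the fourth is November 26.
At the standard offset (UTC−11:15), 18:00 UTC − 11h15m = 06:45 Doreth standard time.
The standard-time date in Doreth, March 29, 2033, lies within the daylight-saving period (18 March – 26 November), so Doreth is on daylight time, UTC−10:15.
18:00 UTC − 10h15m = 07:45 Doreth.

07:45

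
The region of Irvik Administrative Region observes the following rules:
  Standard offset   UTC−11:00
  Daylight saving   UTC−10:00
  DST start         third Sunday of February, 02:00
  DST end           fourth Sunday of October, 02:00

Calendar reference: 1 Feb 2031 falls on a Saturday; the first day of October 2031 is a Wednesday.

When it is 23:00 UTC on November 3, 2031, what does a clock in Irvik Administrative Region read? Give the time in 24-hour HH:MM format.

12:00

1 February 2031 is a Saturday, so the first Sunday is February 2 and the third is February 16.
1 October 2031 is a Wednesday, so the first Sunday is October 5 and the fourth is October 26.
At the standard offset (UTC−11:00), 23:00 UTC − 11h = 12:00 Irvik Administrative Region standard time.
The standard-time date in Irvik Administrative Region, November 3, 2031, is outside the daylight-saving period (16 February – 26 October), so Irvik Administrative Region is on standard time, UTC−11:00.
23:00 UTC − 11h = 12:00 local.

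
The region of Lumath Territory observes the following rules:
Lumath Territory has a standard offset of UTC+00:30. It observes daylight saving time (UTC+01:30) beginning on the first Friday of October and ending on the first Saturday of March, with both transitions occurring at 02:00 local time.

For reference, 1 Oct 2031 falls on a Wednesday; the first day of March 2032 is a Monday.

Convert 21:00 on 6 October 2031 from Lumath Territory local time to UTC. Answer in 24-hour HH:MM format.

19:30

1 October 2031 is a Wednesday, so the first Friday is October 3.
1 March 2032 is a Monday, so the first Saturday is March 6.
6 October 2031 lies within the daylight-saving period (3 October 2031 – 6 March 2032), so Lumath Territory is on daylight time, UTC+01:30.
21:00 local − 1h30m = 19:30 UTC.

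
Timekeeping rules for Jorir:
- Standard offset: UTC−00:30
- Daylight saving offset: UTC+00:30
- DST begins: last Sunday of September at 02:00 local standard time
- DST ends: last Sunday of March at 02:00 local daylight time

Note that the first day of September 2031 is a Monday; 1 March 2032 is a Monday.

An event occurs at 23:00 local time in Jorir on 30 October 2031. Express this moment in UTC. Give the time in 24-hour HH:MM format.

1 September 2031 is a Monday, so Sundays fall on 7, 14, 21, 28; the last is September 28.
1 March 2032 is a Monday, so Sundays fall on 7, 14, 21, 28; the last is March 28.
Daylight saving runs 28 September 2031 – 28 March 2032; 30 October 2031 is inside that window, so Jorir is at UTC+00:30.
23:00 local − 0h30m = 22:30 UTC.

22:30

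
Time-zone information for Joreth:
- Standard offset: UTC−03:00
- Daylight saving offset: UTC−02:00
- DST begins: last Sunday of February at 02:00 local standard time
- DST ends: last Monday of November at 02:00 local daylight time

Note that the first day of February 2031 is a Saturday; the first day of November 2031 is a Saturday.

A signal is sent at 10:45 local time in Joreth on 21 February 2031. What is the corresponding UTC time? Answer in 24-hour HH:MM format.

13:45

1 February 2031 is a Saturday, so Sundays fall on 2, 9, 16, 23; the last is February 23.
1 November 2031 is a Saturday, so Mondays fall on 3, 10, 17, 24; the last is November 24.
21 February 2031 does not fall between 23 February and 24 November, so daylight saving is not in effect and Joreth is at UTC−03:00.
10:45 local + 3h = 13:45 UTC.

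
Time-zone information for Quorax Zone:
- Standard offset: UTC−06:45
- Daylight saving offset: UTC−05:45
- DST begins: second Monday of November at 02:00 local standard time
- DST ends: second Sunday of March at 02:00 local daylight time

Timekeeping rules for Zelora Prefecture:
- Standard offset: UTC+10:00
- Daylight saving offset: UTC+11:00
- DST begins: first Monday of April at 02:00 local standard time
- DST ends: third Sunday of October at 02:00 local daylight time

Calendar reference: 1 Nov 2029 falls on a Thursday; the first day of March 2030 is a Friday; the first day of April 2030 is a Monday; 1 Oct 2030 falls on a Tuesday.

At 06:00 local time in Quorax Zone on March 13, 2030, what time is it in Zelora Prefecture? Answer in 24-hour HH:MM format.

1 November 2029 is a Thursday, so the first Monday is November 5 and the second is November 12.
1 March 2030 is a Friday, so the first Sunday is March 3 and the second is March 10.
March 13, 2030 is outside the daylight-saving period (12 November 2029 – 10 March 2030), so Quorax Zone is on standard time, UTC−06:45.
06:00 Quorax Zone + 6h45m = 12:45 UTC.
1 April 2030 is a Monday, so the first Monday is April 1.
1 October 2030 is a Tuesday, so the first Sunday is October 6 and the third is October 20.
At the standard offset (UTC+10:00), 12:45 UTC + 10h = 22:45 Zelora Prefecture standard time.
The standard-time date in Zelora Prefecture, March 13, 2030, is outside the daylight-saving period (1 April – 20 October), so Zelora Prefecture is on standard time, UTC+10:00.
12:45 UTC + 10h = 22:45 Zelora Prefecture.

22:45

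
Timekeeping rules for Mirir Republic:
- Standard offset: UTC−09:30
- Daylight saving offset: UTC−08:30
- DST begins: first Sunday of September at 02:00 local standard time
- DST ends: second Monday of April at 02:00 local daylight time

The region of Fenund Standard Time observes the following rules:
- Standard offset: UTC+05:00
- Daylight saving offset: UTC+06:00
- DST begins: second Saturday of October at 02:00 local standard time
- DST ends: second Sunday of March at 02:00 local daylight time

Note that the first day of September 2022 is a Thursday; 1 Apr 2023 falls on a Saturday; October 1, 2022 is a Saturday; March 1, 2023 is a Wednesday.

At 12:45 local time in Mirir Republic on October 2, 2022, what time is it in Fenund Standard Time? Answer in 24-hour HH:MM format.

1 September 2022 is a Thursday, so the first Sunday is September 4.
1 April 2023 is a Saturday, so the first Monday is April 3 and the second is April 10.
October 2, 2022 lies within the daylight-saving period (4 September 2022 – 10 April 2023), so Mirir Republic is on daylight time, UTC−08:30.
12:45 Mirir Republic + 8h30m = 21:15 UTC.
1 October 2022 is a Saturday, so the first Saturday is October 1 and the second is October 8.
1 March 2023 is a Wednesday, so the first Sunday is March 5 and the second is March 12.
At the standard offset (UTC+05:00), 21:15 UTC + 5h = 02:15 Fenund Standard Time standard time (rolling into the next day, 3 October 2022).
Daylight saving runs 8 October 2022 – 12 March 2023; the standard-time date in Fenund Standard Time, October 3, 2022, is outside that window, so Fenund Standard Time is on standard time at UTC+05:00.
21:15 UTC + 5h = 02:15 Fenund Standard Time (rolling into the next day, 3 October 2022).

02:15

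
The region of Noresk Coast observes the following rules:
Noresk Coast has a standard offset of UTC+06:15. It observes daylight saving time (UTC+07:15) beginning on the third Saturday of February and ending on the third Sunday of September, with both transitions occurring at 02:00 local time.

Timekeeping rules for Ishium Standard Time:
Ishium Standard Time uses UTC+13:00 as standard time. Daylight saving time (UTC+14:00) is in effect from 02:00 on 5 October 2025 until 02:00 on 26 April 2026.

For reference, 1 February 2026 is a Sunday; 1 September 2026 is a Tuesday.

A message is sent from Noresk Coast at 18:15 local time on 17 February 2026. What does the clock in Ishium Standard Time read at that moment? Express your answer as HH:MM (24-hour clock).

02:00

1 February 2026 is a Sunday, so the first Saturday is February 7 and the third is February 21.
1 September 2026 is a Tuesday, so the first Sunday is September 6 and the third is September 20.
17 February 2026 does not fall between 21 February and 20 September, so daylight saving is not in effect and Noresk Coast is at UTC+06:15.
18:15 Noresk Coast − 6h15m = 12:00 UTC.
At the standard offset (UTC+13:00), 12:00 UTC + 13h = 01:00 Ishium Standard Time standard time (rolling into the next day, 18 February 2026).
The standard-time date in Ishium Standard Time, 18 February 2026, lies within the daylight-saving period (5 October 2025 – 26 April 2026), so Ishium Standard Time is on daylight time, UTC+14:00.
12:00 UTC + 14h = 02:00 Ishium Standard Time (rolling into the next day, 18 February 2026).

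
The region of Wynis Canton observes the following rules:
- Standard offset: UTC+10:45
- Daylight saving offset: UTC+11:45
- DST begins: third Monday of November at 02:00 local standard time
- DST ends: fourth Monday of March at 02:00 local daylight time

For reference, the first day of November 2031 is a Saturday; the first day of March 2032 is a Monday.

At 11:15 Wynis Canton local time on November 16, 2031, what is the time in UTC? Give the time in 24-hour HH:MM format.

00:30

1 November 2031 is a Saturday, so the first Monday is November 3 and the third is November 17.
1 March 2032 is a Monday, so the first Monday is March 1 and the fourth is March 22.
November 16, 2031 is outside the daylight-saving period (17 November 2031 – 22 March 2032), so Wynis Canton is on standard time, UTC+10:45.
11:15 local − 10h45m = 00:30 UTC.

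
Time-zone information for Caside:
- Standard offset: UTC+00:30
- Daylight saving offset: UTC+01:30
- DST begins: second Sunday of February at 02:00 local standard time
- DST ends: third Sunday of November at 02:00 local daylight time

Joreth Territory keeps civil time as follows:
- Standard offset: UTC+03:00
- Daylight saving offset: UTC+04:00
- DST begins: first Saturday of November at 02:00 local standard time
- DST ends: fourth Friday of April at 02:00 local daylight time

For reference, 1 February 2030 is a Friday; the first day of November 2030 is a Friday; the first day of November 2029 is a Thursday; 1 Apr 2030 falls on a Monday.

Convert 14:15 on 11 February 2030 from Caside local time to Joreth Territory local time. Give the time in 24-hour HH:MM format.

16:45

1 February 2030 is a Friday, so the first Sunday is February 3 and the second is February 10.
1 November 2030 is a Friday, so the first Sunday is November 3 and the third is November 17.
11 February 2030 falls between 10 February and 17 November, so daylight saving is in effect and Caside is at UTC+01:30.
14:15 Caside − 1h30m = 12:45 UTC.
1 November 2029 is a Thursday, so the first Saturday is November 3.
1 April 2030 is a Monday, so the first Friday is April 5 and the fourth is April 26.
At the standard offset (UTC+03:00), 12:45 UTC + 3h = 15:45 Joreth Territory standard time.
Daylight saving runs 3 November 2029 – 26 April 2030; the standard-time date in Joreth Territory, 11 February 2030, is inside that window, so Joreth Territory is at UTC+04:00.
12:45 UTC + 4h = 16:45 Joreth Territory.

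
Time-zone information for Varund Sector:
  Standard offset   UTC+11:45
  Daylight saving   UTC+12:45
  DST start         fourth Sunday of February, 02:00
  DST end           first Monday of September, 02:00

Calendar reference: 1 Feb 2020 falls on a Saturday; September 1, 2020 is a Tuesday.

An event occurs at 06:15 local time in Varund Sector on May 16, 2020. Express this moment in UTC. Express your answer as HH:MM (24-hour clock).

1 February 2020 is a Saturday, so the first Sunday is February 2 and the fourth is February 23.
1 September 2020 is a Tuesday, so the first Monday is September 7.
Daylight saving runs 23 February – 7 September; May 16, 2020 is inside that window, so Varund Sector is at UTC+12:45.
06:15 local − 12h45m = 17:30 UTC (rolling into the previous day, 15 May 2020).

17:30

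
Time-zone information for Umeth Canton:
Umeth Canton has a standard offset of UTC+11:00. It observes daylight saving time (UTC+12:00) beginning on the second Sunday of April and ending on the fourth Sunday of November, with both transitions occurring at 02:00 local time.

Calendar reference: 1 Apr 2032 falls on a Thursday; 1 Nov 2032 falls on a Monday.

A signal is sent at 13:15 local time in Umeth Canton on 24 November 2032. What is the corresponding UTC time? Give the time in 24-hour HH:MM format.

1 April 2032 is a Thursday, so the first Sunday is April 4 and the second is April 11.
1 November 2032 is a Monday, so the first Sunday is November 7 and the fourth is November 28.
24 November 2032 lies within the daylight-saving period (11 April – 28 November), so Umeth Canton is on daylight time, UTC+12:00.
13:15 local − 12h = 01:15 UTC.

01:15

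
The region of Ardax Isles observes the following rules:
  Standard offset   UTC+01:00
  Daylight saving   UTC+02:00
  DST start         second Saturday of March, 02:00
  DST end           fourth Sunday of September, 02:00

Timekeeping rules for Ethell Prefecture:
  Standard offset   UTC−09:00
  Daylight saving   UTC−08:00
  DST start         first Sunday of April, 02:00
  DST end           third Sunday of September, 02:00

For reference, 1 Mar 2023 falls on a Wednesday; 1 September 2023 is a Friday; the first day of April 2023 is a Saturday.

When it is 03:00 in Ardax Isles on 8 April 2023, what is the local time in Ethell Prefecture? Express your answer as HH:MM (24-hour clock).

1 March 2023 is a Wednesday, so the first Saturday is March 4 and the second is March 11.
1 September 2023 is a Friday, so the first Sunday is September 3 and the fourth is September 24.
8 April 2023 falls between 11 March and 24 September, so daylight saving is in effect and Ardax Isles is at UTC+02:00.
03:00 Ardax Isles − 2h = 01:00 UTC.
1 April 2023 is a Saturday, so the first Sunday is April 2.
1 September 2023 is a Friday, so the first Sunday is September 3 and the third is September 17.
At the standard offset (UTC−09:00), 01:00 UTC − 9h = 16:00 Ethell Prefecture standard time (rolling into the previous day, 7 April 2023).
The standard-time date in Ethell Prefecture, 7 April 2023, lies within the daylight-saving period (2 April – 17 September), so Ethell Prefecture is on daylight time, UTC−08:00.
01:00 UTC − 8h = 17:00 Ethell Prefecture (rolling into the previous day, 7 April 2023).

17:00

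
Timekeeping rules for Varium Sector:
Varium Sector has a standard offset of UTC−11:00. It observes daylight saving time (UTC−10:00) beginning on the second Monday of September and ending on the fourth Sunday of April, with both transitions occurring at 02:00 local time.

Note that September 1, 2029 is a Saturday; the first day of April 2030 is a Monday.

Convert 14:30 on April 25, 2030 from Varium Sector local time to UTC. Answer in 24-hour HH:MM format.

00:30

1 September 2029 is a Saturday, so the first Monday is September 3 and the second is September 10.
1 April 2030 is a Monday, so the first Sunday is April 7 and the fourth is April 28.
April 25, 2030 lies within the daylight-saving period (10 September 2029 – 28 April 2030), so Varium Sector is on daylight time, UTC−10:00.
14:30 local + 10h = 00:30 UTC (rolling into the next day, 26 April 2030).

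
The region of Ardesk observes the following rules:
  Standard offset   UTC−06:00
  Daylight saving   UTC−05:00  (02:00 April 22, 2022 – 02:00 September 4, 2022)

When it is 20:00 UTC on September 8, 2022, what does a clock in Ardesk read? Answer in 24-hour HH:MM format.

At the standard offset (UTC−06:00), 20:00 UTC − 6h = 14:00 Ardesk standard time.
Daylight saving runs 22 April – 4 September; the standard-time date in Ardesk, September 8, 2022, is outside that window, so Ardesk is on standard time at UTC−06:00.
20:00 UTC − 6h = 14:00 local.

14:00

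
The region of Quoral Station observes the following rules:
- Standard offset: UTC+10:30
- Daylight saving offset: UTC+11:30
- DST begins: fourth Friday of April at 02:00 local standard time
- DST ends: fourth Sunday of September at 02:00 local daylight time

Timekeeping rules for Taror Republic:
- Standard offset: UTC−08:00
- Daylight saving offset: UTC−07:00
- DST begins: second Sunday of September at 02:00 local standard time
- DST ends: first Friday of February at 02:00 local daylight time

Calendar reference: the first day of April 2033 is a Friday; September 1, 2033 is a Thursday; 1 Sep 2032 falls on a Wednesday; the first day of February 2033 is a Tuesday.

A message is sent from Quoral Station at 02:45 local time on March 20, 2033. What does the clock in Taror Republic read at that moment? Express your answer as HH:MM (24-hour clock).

1 April 2033 is a Friday, so the first Friday is April 1 and the fourth is April 22.
1 September 2033 is a Thursday, so the first Sunday is September 4 and the fourth is September 25.
Daylight saving runs 22 April – 25 September; March 20, 2033 is outside that window, so Quoral Station is on standard time at UTC+10:30.
02:45 Quoral Station − 10h30m = 16:15 UTC (rolling into the previous day, 19 March 2033).
1 September 2032 is a Wednesday, so the first Sunday is September 5 and the second is September 12.
1 February 2033 is a Tuesday, so the first Friday is February 4.
At the standard offset (UTC−08:00), 16:15 UTC − 8h = 08:15 Taror Republic standard time.
The standard-time date in Taror Republic, March 19, 2033, does not fall between 12 September 2032 and 4 February 2033, so daylight saving is not in effect and Taror Republic is at UTC−08:00.
16:15 UTC − 8h = 08:15 Taror Republic.

08:15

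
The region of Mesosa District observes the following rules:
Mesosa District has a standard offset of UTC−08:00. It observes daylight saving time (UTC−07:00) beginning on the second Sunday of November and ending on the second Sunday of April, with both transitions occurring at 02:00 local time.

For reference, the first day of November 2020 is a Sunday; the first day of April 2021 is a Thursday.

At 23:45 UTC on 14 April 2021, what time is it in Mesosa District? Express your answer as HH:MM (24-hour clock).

15:45

1 November 2020 is a Sunday, so the first Sunday is November 1 and the second is November 8.
1 April 2021 is a Thursday, so the first Sunday is April 4 and the second is April 11.
At the standard offset (UTC−08:00), 23:45 UTC − 8h = 15:45 Mesosa District standard time.
Daylight saving runs 8 November 2020 – 11 April 2021; the standard-time date in Mesosa District, 14 April 2021, is outside that window, so Mesosa District is on standard time at UTC−08:00.
23:45 UTC − 8h = 15:45 local.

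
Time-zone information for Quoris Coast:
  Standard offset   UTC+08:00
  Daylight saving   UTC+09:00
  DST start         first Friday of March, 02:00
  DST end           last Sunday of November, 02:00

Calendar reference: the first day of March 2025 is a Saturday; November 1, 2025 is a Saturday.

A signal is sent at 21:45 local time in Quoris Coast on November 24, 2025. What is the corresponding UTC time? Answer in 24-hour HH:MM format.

12:45

1 March 2025 is a Saturday, so the first Friday is March 7.
1 November 2025 is a Saturday, so Sundays fall on 2, 9, 16, 23, 30; the last is November 30.
November 24, 2025 falls between 7 March and 30 November, so daylight saving is in effect and Quoris Coast is at UTC+09:00.
21:45 local − 9h = 12:45 UTC.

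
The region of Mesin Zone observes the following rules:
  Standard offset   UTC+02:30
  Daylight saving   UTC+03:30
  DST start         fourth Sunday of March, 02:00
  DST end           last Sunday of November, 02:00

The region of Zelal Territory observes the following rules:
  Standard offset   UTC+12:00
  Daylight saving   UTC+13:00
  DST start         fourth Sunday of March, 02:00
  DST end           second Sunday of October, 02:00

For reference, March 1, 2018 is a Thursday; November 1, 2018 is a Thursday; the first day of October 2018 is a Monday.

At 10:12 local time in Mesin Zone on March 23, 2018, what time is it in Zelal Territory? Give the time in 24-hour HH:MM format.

19:42

1 March 2018 is a Thursday, so the first Sunday is March 4 and the fourth is March 25.
1 November 2018 is a Thursday, so Sundays fall on 4, 11, 18, 25; the last is November 25.
Daylight saving runs 25 March – 25 November; March 23, 2018 is outside that window, so Mesin Zone is on standard time at UTC+02:30.
10:12 Mesin Zone − 2h30m = 07:42 UTC.
1 March 2018 is a Thursday, so the first Sunday is March 4 and the fourth is March 25.
1 October 2018 is a Monday, so the first Sunday is October 7 and the second is October 14.
At the standard offset (UTC+12:00), 07:42 UTC + 12h = 19:42 Zelal Territory standard time.
The standard-time date in Zelal Territory, March 23, 2018, does not fall between 25 March and 14 October, so daylight saving is not in effect and Zelal Territory is at UTC+12:00.
07:42 UTC + 12h = 19:42 Zelal Territory.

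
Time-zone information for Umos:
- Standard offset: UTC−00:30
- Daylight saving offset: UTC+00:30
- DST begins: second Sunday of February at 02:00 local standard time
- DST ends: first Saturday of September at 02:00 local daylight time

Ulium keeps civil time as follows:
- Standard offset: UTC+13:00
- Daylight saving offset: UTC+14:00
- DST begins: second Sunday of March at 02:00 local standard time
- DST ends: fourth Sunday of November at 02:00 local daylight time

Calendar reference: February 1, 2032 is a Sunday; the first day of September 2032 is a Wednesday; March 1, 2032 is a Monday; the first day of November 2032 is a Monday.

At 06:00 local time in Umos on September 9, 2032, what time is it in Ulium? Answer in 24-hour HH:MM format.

1 February 2032 is a Sunday, so the first Sunday is February 1 and the second is February 8.
1 September 2032 is a Wednesday, so the first Saturday is September 4.
September 9, 2032 is outside the daylight-saving period (8 February – 4 September), so Umos is on standard time, UTC−00:30.
06:00 Umos + 0h30m = 06:30 UTC.
1 March 2032 is a Monday, so the first Sunday is March 7 and the second is March 14.
1 November 2032 is a Monday, so the first Sunday is November 7 and the fourth is November 28.
At the standard offset (UTC+13:00), 06:30 UTC + 13h = 19:30 Ulium standard time.
Daylight saving runs 14 March – 28 November; the standard-time date in Ulium, September 9, 2032, is inside that window, so Ulium is at UTC+14:00.
06:30 UTC + 14h = 20:30 Ulium.

20:30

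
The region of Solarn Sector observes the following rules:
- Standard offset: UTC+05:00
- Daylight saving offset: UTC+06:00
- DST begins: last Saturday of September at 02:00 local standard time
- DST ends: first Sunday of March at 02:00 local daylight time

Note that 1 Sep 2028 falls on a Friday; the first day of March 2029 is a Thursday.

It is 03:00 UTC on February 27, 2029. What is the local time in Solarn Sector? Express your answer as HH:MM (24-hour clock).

1 September 2028 is a Friday, so Saturdays fall on 2, 9, 16, 23, 30; the last is September 30.
1 March 2029 is a Thursday, so the first Sunday is March 4.
At the standard offset (UTC+05:00), 03:00 UTC + 5h = 08:00 Solarn Sector standard time.
Daylight saving runs 30 September 2028 – 4 March 2029; the standard-time date in Solarn Sector, February 27, 2029, is inside that window, so Solarn Sector is at UTC+06:00.
03:00 UTC + 6h = 09:00 local.

09:00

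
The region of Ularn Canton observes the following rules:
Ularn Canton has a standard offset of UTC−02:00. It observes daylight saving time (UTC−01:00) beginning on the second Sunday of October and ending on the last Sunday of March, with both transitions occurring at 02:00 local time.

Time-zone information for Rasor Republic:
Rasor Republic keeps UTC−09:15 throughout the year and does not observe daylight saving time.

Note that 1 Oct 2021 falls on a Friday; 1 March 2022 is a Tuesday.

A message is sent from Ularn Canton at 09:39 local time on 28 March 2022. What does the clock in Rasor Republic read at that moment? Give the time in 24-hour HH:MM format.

02:24

1 October 2021 is a Friday, so the first Sunday is October 3 and the second is October 10.
1 March 2022 is a Tuesday, so Sundays fall on 6, 13, 20, 27; the last is March 27.
Daylight saving runs 10 October 2021 – 27 March 2022; 28 March 2022 is outside that window, so Ularn Canton is on standard time at UTC−02:00.
09:39 Ularn Canton + 2h = 11:39 UTC.
Rasor Republic has no daylight saving, so its offset is UTC−09:15 year-round.
11:39 UTC − 9h15m = 02:24 Rasor Republic.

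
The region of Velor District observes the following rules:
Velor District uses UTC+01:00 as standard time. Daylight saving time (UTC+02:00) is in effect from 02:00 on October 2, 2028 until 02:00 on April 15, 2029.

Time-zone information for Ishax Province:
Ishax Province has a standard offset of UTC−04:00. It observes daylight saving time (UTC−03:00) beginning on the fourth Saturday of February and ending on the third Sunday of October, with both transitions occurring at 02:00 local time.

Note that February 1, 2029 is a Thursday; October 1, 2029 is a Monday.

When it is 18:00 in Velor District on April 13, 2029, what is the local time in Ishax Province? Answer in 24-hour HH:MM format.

April 13, 2029 falls between 2 October 2028 and 15 April 2029, so daylight saving is in effect and Velor District is at UTC+02:00.
18:00 Velor District − 2h = 16:00 UTC.
1 February 2029 is a Thursday, so the first Saturday is February 3 and the fourth is February 24.
1 October 2029 is a Monday, so the first Sunday is October 7 and the third is October 21.
At the standard offset (UTC−04:00), 16:00 UTC − 4h = 12:00 Ishax Province standard time.
Daylight saving runs 24 February – 21 October; the standard-time date in Ishax Province, April 13, 2029, is inside that window, so Ishax Province is at UTC−03:00.
16:00 UTC − 3h = 13:00 Ishax Province.

13:00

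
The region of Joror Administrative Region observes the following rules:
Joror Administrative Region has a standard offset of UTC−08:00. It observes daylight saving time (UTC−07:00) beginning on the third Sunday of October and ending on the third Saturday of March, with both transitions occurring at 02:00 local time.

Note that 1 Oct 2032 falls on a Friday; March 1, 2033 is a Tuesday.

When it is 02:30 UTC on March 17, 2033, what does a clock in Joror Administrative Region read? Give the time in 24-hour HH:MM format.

1 October 2032 is a Friday, so the first Sunday is October 3 and the third is October 17.
1 March 2033 is a Tuesday, so the first Saturday is March 5 and the third is March 19.
At the standard offset (UTC−08:00), 02:30 UTC − 8h = 18:30 Joror Administrative Region standard time (rolling into the previous day, 16 March 2033).
The standard-time date in Joror Administrative Region, March 16, 2033, falls between 17 October 2032 and 19 March 2033, so daylight saving is in effect and Joror Administrative Region is at UTC−07:00.
02:30 UTC − 7h = 19:30 local (rolling into the previous day, 16 March 2033).

19:30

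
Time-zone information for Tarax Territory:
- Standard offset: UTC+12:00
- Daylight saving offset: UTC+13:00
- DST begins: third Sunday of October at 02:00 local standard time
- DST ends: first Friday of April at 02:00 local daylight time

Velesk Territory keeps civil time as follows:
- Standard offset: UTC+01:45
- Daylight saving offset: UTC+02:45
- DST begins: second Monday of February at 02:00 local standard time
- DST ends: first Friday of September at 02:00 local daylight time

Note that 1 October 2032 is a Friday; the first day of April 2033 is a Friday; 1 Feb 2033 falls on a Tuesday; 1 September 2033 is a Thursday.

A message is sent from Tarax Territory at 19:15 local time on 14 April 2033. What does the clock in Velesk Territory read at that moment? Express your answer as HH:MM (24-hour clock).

1 October 2032 is a Friday, so the first Sunday is October 3 and the third is October 17.
1 April 2033 is a Friday, so the first Friday is April 1.
14 April 2033 does not fall between 17 October 2032 and 1 April 2033, so daylight saving is not in effect and Tarax Territory is at UTC+12:00.
19:15 Tarax Territory − 12h = 07:15 UTC.
1 February 2033 is a Tuesday, so the first Monday is February 7 and the second is February 14.
1 September 2033 is a Thursday, so the first Friday is September 2.
At the standard offset (UTC+01:45), 07:15 UTC + 1h45m = 09:00 Velesk Territory standard time.
The standard-time date in Velesk Territory, 14 April 2033, lies within the daylight-saving period (14 February – 2 September), so Velesk Territory is on daylight time, UTC+02:45.
07:15 UTC + 2h45m = 10:00 Velesk Territory.

10:00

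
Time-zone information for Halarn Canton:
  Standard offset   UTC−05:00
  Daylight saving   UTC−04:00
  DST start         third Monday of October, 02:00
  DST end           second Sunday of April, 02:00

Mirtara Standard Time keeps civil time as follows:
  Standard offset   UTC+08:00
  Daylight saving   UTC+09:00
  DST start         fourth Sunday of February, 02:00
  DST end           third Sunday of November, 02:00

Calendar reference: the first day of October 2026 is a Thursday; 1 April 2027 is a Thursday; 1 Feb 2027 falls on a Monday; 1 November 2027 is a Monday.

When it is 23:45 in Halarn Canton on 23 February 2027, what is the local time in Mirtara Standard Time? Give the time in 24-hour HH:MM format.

1 October 2026 is a Thursday, so the first Monday is October 5 and the third is October 19.
1 April 2027 is a Thursday, so the first Sunday is April 4 and the second is April 11.
23 February 2027 falls between 19 October 2026 and 11 April 2027, so daylight saving is in effect and Halarn Canton is at UTC−04:00.
23:45 Halarn Canton + 4h = 03:45 UTC (rolling into the next day, 24 February 2027).
1 February 2027 is a Monday, so the first Sunday is February 7 and the fourth is February 28.
1 November 2027 is a Monday, so the first Sunday is November 7 and the third is November 21.
At the standard offset (UTC+08:00), 03:45 UTC + 8h = 11:45 Mirtara Standard Time standard time.
Daylight saving runs 28 February – 21 November; the standard-time date in Mirtara Standard Time, 24 February 2027, is outside that window, so Mirtara Standard Time is on standard time at UTC+08:00.
03:45 UTC + 8h = 11:45 Mirtara Standard Time.

11:45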